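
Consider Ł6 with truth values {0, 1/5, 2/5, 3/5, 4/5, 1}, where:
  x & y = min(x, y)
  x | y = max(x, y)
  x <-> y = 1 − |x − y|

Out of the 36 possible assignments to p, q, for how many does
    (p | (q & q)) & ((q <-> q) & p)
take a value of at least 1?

value 1: 6 assignments (counts)
value 4/5: 6 assignments
value 3/5: 6 assignments
value 2/5: 6 assignments
value 1/5: 6 assignments
value 0: 6 assignments
So 6 of the 36 assignments meet the threshold.

6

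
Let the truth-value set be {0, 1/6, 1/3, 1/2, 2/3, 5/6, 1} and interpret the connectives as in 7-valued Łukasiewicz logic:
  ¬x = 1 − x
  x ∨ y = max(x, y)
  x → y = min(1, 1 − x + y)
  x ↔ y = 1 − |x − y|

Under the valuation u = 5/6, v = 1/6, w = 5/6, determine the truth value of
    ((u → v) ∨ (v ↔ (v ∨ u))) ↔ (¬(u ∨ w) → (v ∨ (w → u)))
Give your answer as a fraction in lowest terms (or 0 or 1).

1/3

u → v = 5/6 → 1/6 = 1/3
v ∨ u = 1/6 ∨ 5/6 = 5/6
v ↔ (v ∨ u) = 1/6 ↔ 5/6 = 1/3
(u → v) ∨ (v ↔ (v ∨ u)) = 1/3 ∨ 1/3 = 1/3
u ∨ w = 5/6 ∨ 5/6 = 5/6
¬(u ∨ w) = ¬5/6 = 1/6
w → u = 5/6 → 5/6 = 1
v ∨ (w → u) = 1/6 ∨ 1 = 1
¬(u ∨ w) → (v ∨ (w → u)) = 1/6 → 1 = 1
((u → v) ∨ (v ↔ (v ∨ u))) ↔ (¬(u ∨ w) → (v ∨ (w → u))) = 1/3 ↔ 1 = 1/3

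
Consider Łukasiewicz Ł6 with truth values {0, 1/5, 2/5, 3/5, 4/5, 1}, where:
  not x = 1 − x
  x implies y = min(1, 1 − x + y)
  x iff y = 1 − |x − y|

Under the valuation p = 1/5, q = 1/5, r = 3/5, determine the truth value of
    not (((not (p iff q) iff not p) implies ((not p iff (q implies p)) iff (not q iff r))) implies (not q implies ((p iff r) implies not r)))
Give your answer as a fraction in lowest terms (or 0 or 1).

p iff q = 1/5 iff 1/5 = 1
not (p iff q) = not 1 = 0
not p = not 1/5 = 4/5
not (p iff q) iff not p = 0 iff 4/5 = 1/5
not p = not 1/5 = 4/5
q implies p = 1/5 implies 1/5 = 1
not p iff (q implies p) = 4/5 iff 1 = 4/5
not q = not 1/5 = 4/5
not q iff r = 4/5 iff 3/5 = 4/5
(not p iff (q implies p)) iff (not q iff r) = 4/5 iff 4/5 = 1
(not (p iff q) iff not p) implies ((not p iff (q implies p)) iff (not q iff r)) = 1/5 implies 1 = 1
not q = not 1/5 = 4/5
p iff r = 1/5 iff 3/5 = 3/5
not r = not 3/5 = 2/5
(p iff r) implies not r = 3/5 implies 2/5 = 4/5
not q implies ((p iff r) implies not r) = 4/5 implies 4/5 = 1
((not (p iff q) iff not p) implies ((not p iff (q implies p)) iff (not q iff r))) implies (not q implies ((p iff r) implies not r)) = 1 implies 1 = 1
not (((not (p iff q) iff not p) implies ((not p iff (q implies p)) iff (not q iff r))) implies (not q implies ((p iff r) implies not r))) = not 1 = 0

0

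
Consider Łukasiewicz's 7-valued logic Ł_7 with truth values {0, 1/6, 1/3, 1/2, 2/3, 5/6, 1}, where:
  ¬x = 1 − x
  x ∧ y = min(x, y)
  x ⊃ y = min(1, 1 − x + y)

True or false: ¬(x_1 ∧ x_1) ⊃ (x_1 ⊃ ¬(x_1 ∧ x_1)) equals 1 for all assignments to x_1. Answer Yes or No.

Yes

x_1 = 0 ↦ 1
x_1 = 1/6 ↦ 1
x_1 = 1/3 ↦ 1
x_1 = 1/2 ↦ 1
x_1 = 2/3 ↦ 1
x_1 = 5/6 ↦ 1
x_1 = 1 ↦ 1
Every assignment gives a value ≥ 1.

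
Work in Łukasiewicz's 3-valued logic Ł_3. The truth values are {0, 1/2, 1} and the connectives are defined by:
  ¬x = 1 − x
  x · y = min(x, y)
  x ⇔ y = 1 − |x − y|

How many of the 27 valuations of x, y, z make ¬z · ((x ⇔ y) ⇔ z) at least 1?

2

value 1: 2 assignments (counts)
value 1/2: 13 assignments
value 0: 12 assignments
So 2 of the 27 assignments meet the threshold.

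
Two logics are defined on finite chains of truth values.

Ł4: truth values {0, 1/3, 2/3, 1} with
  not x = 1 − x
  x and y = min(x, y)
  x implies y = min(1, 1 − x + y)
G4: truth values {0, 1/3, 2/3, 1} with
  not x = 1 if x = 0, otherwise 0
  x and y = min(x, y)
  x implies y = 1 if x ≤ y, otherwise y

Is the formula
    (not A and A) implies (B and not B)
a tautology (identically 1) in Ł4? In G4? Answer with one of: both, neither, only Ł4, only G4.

In Ł4: at A = 1/3, B = 0 the value is 2/3 — not a tautology.
In G4: every assignment gives 1 — tautology.

only G4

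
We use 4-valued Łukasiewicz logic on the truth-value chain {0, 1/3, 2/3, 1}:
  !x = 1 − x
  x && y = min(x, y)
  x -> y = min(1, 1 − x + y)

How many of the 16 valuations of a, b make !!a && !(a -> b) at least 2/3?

a = 0, b = 0 ↦ 0  <
a = 0, b = 1/3 ↦ 0  <
a = 0, b = 2/3 ↦ 0  <
a = 0, b = 1 ↦ 0  <
a = 1/3, b = 0 ↦ 1/3  <
a = 1/3, b = 1/3 ↦ 0  <
a = 1/3, b = 2/3 ↦ 0  <
a = 1/3, b = 1 ↦ 0  <
a = 2/3, b = 0 ↦ 2/3  ≥
a = 2/3, b = 1/3 ↦ 1/3  <
a = 2/3, b = 2/3 ↦ 0  <
a = 2/3, b = 1 ↦ 0  <
a = 1, b = 0 ↦ 1  ≥
a = 1, b = 1/3 ↦ 2/3  ≥
a = 1, b = 2/3 ↦ 1/3  <
a = 1, b = 1 ↦ 0  <
So 3 of the 16 assignments meet the threshold.

3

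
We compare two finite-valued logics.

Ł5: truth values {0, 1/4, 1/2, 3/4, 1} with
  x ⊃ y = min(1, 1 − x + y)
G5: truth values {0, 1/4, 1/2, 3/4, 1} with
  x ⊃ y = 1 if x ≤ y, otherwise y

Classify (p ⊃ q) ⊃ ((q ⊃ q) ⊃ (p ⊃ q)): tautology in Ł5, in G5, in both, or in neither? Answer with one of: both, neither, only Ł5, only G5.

In Ł5: every assignment gives 1 — tautology.
In G5: every assignment gives 1 — tautology.

both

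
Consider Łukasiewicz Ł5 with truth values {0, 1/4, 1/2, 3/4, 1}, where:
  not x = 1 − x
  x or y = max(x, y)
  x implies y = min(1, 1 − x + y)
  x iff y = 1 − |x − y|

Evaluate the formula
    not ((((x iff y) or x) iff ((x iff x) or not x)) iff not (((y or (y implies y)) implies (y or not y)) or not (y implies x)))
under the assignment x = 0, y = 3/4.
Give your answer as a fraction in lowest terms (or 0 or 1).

x iff y = 0 iff 3/4 = 1/4
(x iff y) or x = 1/4 or 0 = 1/4
x iff x = 0 iff 0 = 1
not x = not 0 = 1
(x iff x) or not x = 1 or 1 = 1
((x iff y) or x) iff ((x iff x) or not x) = 1/4 iff 1 = 1/4
y implies y = 3/4 implies 3/4 = 1
y or (y implies y) = 3/4 or 1 = 1
not y = not 3/4 = 1/4
y or not y = 3/4 or 1/4 = 3/4
(y or (y implies y)) implies (y or not y) = 1 implies 3/4 = 3/4
y implies x = 3/4 implies 0 = 1/4
not (y implies x) = not 1/4 = 3/4
((y or (y implies y)) implies (y or not y)) or not (y implies x) = 3/4 or 3/4 = 3/4
not (((y or (y implies y)) implies (y or not y)) or not (y implies x)) = not 3/4 = 1/4
(((x iff y) or x) iff ((x iff x) or not x)) iff not (((y or (y implies y)) implies (y or not y)) or not (y implies x)) = 1/4 iff 1/4 = 1
not ((((x iff y) or x) iff ((x iff x) or not x)) iff not (((y or (y implies y)) implies (y or not y)) or not (y implies x))) = not 1 = 0

0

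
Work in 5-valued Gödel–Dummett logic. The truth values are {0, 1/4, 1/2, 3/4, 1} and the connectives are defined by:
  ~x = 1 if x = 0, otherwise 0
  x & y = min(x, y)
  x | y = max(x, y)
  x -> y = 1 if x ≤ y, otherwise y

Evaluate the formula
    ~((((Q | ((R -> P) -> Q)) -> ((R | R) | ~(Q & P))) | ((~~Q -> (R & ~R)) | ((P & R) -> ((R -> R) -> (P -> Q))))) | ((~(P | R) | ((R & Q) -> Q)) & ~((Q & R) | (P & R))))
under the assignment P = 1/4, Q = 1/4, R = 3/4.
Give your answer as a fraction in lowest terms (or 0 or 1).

R -> P = 3/4 -> 1/4 = 1/4
(R -> P) -> Q = 1/4 -> 1/4 = 1
Q | ((R -> P) -> Q) = 1/4 | 1 = 1
R | R = 3/4 | 3/4 = 3/4
Q & P = 1/4 & 1/4 = 1/4
~(Q & P) = ~1/4 = 0
(R | R) | ~(Q & P) = 3/4 | 0 = 3/4
(Q | ((R -> P) -> Q)) -> ((R | R) | ~(Q & P)) = 1 -> 3/4 = 3/4
~Q = ~1/4 = 0
~~Q = ~0 = 1
~R = ~3/4 = 0
R & ~R = 3/4 & 0 = 0
~~Q -> (R & ~R) = 1 -> 0 = 0
P & R = 1/4 & 3/4 = 1/4
R -> R = 3/4 -> 3/4 = 1
P -> Q = 1/4 -> 1/4 = 1
(R -> R) -> (P -> Q) = 1 -> 1 = 1
(P & R) -> ((R -> R) -> (P -> Q)) = 1/4 -> 1 = 1
(~~Q -> (R & ~R)) | ((P & R) -> ((R -> R) -> (P -> Q))) = 0 | 1 = 1
((Q | ((R -> P) -> Q)) -> ((R | R) | ~(Q & P))) | ((~~Q -> (R & ~R)) | ((P & R) -> ((R -> R) -> (P -> Q)))) = 3/4 | 1 = 1
P | R = 1/4 | 3/4 = 3/4
~(P | R) = ~3/4 = 0
R & Q = 3/4 & 1/4 = 1/4
(R & Q) -> Q = 1/4 -> 1/4 = 1
~(P | R) | ((R & Q) -> Q) = 0 | 1 = 1
Q & R = 1/4 & 3/4 = 1/4
P & R = 1/4 & 3/4 = 1/4
(Q & R) | (P & R) = 1/4 | 1/4 = 1/4
~((Q & R) | (P & R)) = ~1/4 = 0
(~(P | R) | ((R & Q) -> Q)) & ~((Q & R) | (P & R)) = 1 & 0 = 0
(((Q | ((R -> P) -> Q)) -> ((R | R) | ~(Q & P))) | ((~~Q -> (R & ~R)) | ((P & R) -> ((R -> R) -> (P -> Q))))) | ((~(P | R) | ((R & Q) -> Q)) & ~((Q & R) | (P & R))) = 1 | 0 = 1
~((((Q | ((R -> P) -> Q)) -> ((R | R) | ~(Q & P))) | ((~~Q -> (R & ~R)) | ((P & R) -> ((R -> R) -> (P -> Q))))) | ((~(P | R) | ((R & Q) -> Q)) & ~((Q & R) | (P & R)))) = ~1 = 0

0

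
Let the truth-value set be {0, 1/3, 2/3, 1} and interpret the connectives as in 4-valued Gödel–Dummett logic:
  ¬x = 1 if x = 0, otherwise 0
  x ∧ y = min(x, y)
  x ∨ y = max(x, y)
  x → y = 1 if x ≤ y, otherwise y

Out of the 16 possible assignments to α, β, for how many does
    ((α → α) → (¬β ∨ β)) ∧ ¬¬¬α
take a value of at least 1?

α = 0, β = 0 ↦ 1  ≥
α = 0, β = 1/3 ↦ 1/3  <
α = 0, β = 2/3 ↦ 2/3  <
α = 0, β = 1 ↦ 1  ≥
α = 1/3, β = 0 ↦ 0  <
α = 1/3, β = 1/3 ↦ 0  <
α = 1/3, β = 2/3 ↦ 0  <
α = 1/3, β = 1 ↦ 0  <
α = 2/3, β = 0 ↦ 0  <
α = 2/3, β = 1/3 ↦ 0  <
α = 2/3, β = 2/3 ↦ 0  <
α = 2/3, β = 1 ↦ 0  <
α = 1, β = 0 ↦ 0  <
α = 1, β = 1/3 ↦ 0  <
α = 1, β = 2/3 ↦ 0  <
α = 1, β = 1 ↦ 0  <
So 2 of the 16 assignments meet the threshold.

2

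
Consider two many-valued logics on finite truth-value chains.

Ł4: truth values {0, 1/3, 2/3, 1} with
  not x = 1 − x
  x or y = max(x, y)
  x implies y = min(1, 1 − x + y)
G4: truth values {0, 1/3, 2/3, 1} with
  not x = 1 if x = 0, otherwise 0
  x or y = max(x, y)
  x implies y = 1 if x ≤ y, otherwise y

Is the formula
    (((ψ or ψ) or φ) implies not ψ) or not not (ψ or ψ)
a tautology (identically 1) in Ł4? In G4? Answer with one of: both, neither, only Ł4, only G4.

In Ł4: at φ = 0, ψ = 2/3 the value is 2/3 — not a tautology.
In G4: every assignment gives 1 — tautology.

only G4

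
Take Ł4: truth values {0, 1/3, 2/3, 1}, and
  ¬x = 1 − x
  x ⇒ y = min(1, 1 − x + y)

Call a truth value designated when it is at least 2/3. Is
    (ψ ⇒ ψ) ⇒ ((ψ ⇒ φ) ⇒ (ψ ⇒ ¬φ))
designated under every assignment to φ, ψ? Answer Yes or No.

No

Counterexample: take φ = 1, ψ = 2/3.
ψ ⇒ ψ = 2/3 ⇒ 2/3 = 1
ψ ⇒ φ = 2/3 ⇒ 1 = 1
¬φ = ¬1 = 0
ψ ⇒ ¬φ = 2/3 ⇒ 0 = 1/3
(ψ ⇒ φ) ⇒ (ψ ⇒ ¬φ) = 1 ⇒ 1/3 = 1/3
(ψ ⇒ ψ) ⇒ ((ψ ⇒ φ) ⇒ (ψ ⇒ ¬φ)) = 1 ⇒ 1/3 = 1/3
This gives 1/3, which is below 2/3.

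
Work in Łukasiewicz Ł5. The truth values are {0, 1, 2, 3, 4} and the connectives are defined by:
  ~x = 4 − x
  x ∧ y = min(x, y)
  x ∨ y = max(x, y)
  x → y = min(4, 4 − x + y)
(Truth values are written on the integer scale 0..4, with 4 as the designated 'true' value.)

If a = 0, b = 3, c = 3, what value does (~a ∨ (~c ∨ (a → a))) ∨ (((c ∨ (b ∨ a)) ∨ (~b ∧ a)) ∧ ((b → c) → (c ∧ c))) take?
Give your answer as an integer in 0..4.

4

~a = ~0 = 4
~c = ~3 = 1
a → a = 0 → 0 = 4
~c ∨ (a → a) = 1 ∨ 4 = 4
~a ∨ (~c ∨ (a → a)) = 4 ∨ 4 = 4
b ∨ a = 3 ∨ 0 = 3
c ∨ (b ∨ a) = 3 ∨ 3 = 3
~b = ~3 = 1
~b ∧ a = 1 ∧ 0 = 0
(c ∨ (b ∨ a)) ∨ (~b ∧ a) = 3 ∨ 0 = 3
b → c = 3 → 3 = 4
c ∧ c = 3 ∧ 3 = 3
(b → c) → (c ∧ c) = 4 → 3 = 3
((c ∨ (b ∨ a)) ∨ (~b ∧ a)) ∧ ((b → c) → (c ∧ c)) = 3 ∧ 3 = 3
(~a ∨ (~c ∨ (a → a))) ∨ (((c ∨ (b ∨ a)) ∨ (~b ∧ a)) ∧ ((b → c) → (c ∧ c))) = 4 ∨ 3 = 4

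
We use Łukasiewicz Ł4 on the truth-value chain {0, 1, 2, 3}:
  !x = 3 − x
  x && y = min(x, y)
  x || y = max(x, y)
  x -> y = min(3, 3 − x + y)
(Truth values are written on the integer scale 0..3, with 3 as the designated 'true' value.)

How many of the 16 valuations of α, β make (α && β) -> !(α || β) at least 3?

α = 0, β = 0 ↦ 3  ≥
α = 0, β = 1 ↦ 3  ≥
α = 0, β = 2 ↦ 3  ≥
α = 0, β = 3 ↦ 3  ≥
α = 1, β = 0 ↦ 3  ≥
α = 1, β = 1 ↦ 3  ≥
α = 1, β = 2 ↦ 3  ≥
α = 1, β = 3 ↦ 2  <
α = 2, β = 0 ↦ 3  ≥
α = 2, β = 1 ↦ 3  ≥
α = 2, β = 2 ↦ 2  <
α = 2, β = 3 ↦ 1  <
α = 3, β = 0 ↦ 3  ≥
α = 3, β = 1 ↦ 2  <
α = 3, β = 2 ↦ 1  <
α = 3, β = 3 ↦ 0  <
So 10 of the 16 assignments meet the threshold.

10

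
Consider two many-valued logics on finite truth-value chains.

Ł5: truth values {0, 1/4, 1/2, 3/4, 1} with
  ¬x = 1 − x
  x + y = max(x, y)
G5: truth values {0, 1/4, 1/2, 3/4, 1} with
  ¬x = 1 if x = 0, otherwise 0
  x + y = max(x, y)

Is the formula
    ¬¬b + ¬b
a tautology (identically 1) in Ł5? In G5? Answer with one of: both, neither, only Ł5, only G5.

only G5

In Ł5: at b = 1/4 the value is 3/4 — not a tautology.
In G5: every assignment gives 1 — tautology.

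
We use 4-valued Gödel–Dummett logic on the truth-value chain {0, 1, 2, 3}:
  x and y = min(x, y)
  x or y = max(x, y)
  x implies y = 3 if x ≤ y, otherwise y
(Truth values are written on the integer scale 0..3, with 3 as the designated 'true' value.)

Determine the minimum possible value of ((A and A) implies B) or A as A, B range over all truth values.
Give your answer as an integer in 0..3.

Take A = 1, B = 0:
A and A = 1 and 1 = 1
(A and A) implies B = 1 implies 0 = 0
((A and A) implies B) or A = 0 or 1 = 1
No assignment yields a value below 1, so this is the minimum.

1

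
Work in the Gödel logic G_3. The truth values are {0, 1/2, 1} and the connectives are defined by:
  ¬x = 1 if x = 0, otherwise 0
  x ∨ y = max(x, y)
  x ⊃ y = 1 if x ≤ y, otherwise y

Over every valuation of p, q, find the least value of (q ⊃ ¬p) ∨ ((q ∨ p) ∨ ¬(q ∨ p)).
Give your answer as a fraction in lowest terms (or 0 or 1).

Take p = 1/2, q = 1/2:
¬p = ¬1/2 = 0
q ⊃ ¬p = 1/2 ⊃ 0 = 0
q ∨ p = 1/2 ∨ 1/2 = 1/2
q ∨ p = 1/2 ∨ 1/2 = 1/2
¬(q ∨ p) = ¬1/2 = 0
(q ∨ p) ∨ ¬(q ∨ p) = 1/2 ∨ 0 = 1/2
(q ⊃ ¬p) ∨ ((q ∨ p) ∨ ¬(q ∨ p)) = 0 ∨ 1/2 = 1/2
No assignment yields a value below 1/2, so this is the minimum.

1/2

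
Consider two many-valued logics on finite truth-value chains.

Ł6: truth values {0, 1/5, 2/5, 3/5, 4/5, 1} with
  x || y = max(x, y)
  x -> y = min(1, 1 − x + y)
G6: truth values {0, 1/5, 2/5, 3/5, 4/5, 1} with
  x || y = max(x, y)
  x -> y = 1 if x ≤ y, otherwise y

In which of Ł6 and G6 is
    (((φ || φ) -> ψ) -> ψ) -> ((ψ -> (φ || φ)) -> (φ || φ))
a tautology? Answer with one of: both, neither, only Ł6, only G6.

In Ł6: every assignment gives 1 — tautology.
In G6: at φ = 1/5, ψ = 0 the value is 1/5 — not a tautology.

only Ł6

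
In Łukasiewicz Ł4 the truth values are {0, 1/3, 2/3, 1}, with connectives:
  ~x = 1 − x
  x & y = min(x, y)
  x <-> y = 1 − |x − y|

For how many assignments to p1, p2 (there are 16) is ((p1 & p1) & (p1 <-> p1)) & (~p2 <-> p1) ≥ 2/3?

p1 = 0, p2 = 0 ↦ 0  <
p1 = 0, p2 = 1/3 ↦ 0  <
p1 = 0, p2 = 2/3 ↦ 0  <
p1 = 0, p2 = 1 ↦ 0  <
p1 = 1/3, p2 = 0 ↦ 1/3  <
p1 = 1/3, p2 = 1/3 ↦ 1/3  <
p1 = 1/3, p2 = 2/3 ↦ 1/3  <
p1 = 1/3, p2 = 1 ↦ 1/3  <
p1 = 2/3, p2 = 0 ↦ 2/3  ≥
p1 = 2/3, p2 = 1/3 ↦ 2/3  ≥
p1 = 2/3, p2 = 2/3 ↦ 2/3  ≥
p1 = 2/3, p2 = 1 ↦ 1/3  <
p1 = 1, p2 = 0 ↦ 1  ≥
p1 = 1, p2 = 1/3 ↦ 2/3  ≥
p1 = 1, p2 = 2/3 ↦ 1/3  <
p1 = 1, p2 = 1 ↦ 0  <
So 5 of the 16 assignments meet the threshold.

5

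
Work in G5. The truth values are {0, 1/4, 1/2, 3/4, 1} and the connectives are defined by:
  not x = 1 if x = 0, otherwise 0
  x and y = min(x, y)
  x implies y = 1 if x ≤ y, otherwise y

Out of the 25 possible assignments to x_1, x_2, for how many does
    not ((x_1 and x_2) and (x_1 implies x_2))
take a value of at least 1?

9

value 1: 9 assignments (counts)
value 0: 16 assignments
So 9 of the 25 assignments meet the threshold.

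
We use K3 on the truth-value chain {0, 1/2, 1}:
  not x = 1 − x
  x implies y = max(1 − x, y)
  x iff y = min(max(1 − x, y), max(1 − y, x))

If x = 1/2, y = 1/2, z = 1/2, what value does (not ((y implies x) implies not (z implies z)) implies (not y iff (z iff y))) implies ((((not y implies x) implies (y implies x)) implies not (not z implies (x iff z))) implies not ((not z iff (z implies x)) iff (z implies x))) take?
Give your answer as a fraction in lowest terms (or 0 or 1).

y implies x = 1/2 implies 1/2 = 1/2
z implies z = 1/2 implies 1/2 = 1/2
not (z implies z) = not 1/2 = 1/2
(y implies x) implies not (z implies z) = 1/2 implies 1/2 = 1/2
not ((y implies x) implies not (z implies z)) = not 1/2 = 1/2
not y = not 1/2 = 1/2
z iff y = 1/2 iff 1/2 = 1/2
not y iff (z iff y) = 1/2 iff 1/2 = 1/2
not ((y implies x) implies not (z implies z)) implies (not y iff (z iff y)) = 1/2 implies 1/2 = 1/2
not y = not 1/2 = 1/2
not y implies x = 1/2 implies 1/2 = 1/2
y implies x = 1/2 implies 1/2 = 1/2
(not y implies x) implies (y implies x) = 1/2 implies 1/2 = 1/2
not z = not 1/2 = 1/2
x iff z = 1/2 iff 1/2 = 1/2
not z implies (x iff z) = 1/2 implies 1/2 = 1/2
not (not z implies (x iff z)) = not 1/2 = 1/2
((not y implies x) implies (y implies x)) implies not (not z implies (x iff z)) = 1/2 implies 1/2 = 1/2
not z = not 1/2 = 1/2
z implies x = 1/2 implies 1/2 = 1/2
not z iff (z implies x) = 1/2 iff 1/2 = 1/2
z implies x = 1/2 implies 1/2 = 1/2
(not z iff (z implies x)) iff (z implies x) = 1/2 iff 1/2 = 1/2
not ((not z iff (z implies x)) iff (z implies x)) = not 1/2 = 1/2
(((not y implies x) implies (y implies x)) implies not (not z implies (x iff z))) implies not ((not z iff (z implies x)) iff (z implies x)) = 1/2 implies 1/2 = 1/2
(not ((y implies x) implies not (z implies z)) implies (not y iff (z iff y))) implies ((((not y implies x) implies (y implies x)) implies not (not z implies (x iff z))) implies not ((not z iff (z implies x)) iff (z implies x))) = 1/2 implies 1/2 = 1/2

1/2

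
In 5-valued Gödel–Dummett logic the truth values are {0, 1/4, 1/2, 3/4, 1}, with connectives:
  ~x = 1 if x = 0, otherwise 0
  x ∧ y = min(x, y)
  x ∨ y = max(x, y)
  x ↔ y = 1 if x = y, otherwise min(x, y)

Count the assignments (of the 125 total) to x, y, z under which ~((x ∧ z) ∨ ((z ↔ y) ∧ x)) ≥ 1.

value 1: 41 assignments (counts)
value 0: 84 assignments
So 41 of the 125 assignments meet the threshold.

41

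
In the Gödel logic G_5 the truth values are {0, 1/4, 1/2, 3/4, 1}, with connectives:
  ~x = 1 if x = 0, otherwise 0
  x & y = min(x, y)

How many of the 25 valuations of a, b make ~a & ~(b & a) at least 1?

5

value 1: 5 assignments (counts)
value 0: 20 assignments
So 5 of the 25 assignments meet the threshold.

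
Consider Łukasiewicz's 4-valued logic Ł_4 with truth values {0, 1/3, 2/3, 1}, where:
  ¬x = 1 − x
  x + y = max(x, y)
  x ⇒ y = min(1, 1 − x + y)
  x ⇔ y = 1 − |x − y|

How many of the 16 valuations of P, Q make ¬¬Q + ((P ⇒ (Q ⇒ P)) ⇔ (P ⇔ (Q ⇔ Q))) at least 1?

P = 0, Q = 0 ↦ 0  <
P = 0, Q = 1/3 ↦ 1/3  <
P = 0, Q = 2/3 ↦ 2/3  <
P = 0, Q = 1 ↦ 1  ≥
P = 1/3, Q = 0 ↦ 1/3  <
P = 1/3, Q = 1/3 ↦ 1/3  <
P = 1/3, Q = 2/3 ↦ 2/3  <
P = 1/3, Q = 1 ↦ 1  ≥
P = 2/3, Q = 0 ↦ 2/3  <
P = 2/3, Q = 1/3 ↦ 2/3  <
P = 2/3, Q = 2/3 ↦ 2/3  <
P = 2/3, Q = 1 ↦ 1  ≥
P = 1, Q = 0 ↦ 1  ≥
P = 1, Q = 1/3 ↦ 1  ≥
P = 1, Q = 2/3 ↦ 1  ≥
P = 1, Q = 1 ↦ 1  ≥
So 7 of the 16 assignments meet the threshold.

7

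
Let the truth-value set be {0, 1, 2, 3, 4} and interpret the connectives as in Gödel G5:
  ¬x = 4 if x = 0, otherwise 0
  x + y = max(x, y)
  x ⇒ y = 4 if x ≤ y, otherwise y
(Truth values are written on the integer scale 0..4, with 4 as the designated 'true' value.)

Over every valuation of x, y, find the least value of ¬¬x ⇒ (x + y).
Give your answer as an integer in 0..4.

Take x = 1, y = 0:
¬x = ¬1 = 0
¬¬x = ¬0 = 4
x + y = 1 + 0 = 1
¬¬x ⇒ (x + y) = 4 ⇒ 1 = 1
No assignment yields a value below 1, so this is the minimum.

1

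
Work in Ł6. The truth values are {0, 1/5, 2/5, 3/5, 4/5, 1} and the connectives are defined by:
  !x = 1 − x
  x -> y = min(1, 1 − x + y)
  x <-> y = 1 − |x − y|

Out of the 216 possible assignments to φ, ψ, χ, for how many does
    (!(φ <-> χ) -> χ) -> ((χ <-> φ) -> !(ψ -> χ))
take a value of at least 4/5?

86

value 1: 57 assignments (counts)
value 4/5: 29 assignments (counts)
value 3/5: 32 assignments
value 2/5: 38 assignments
value 1/5: 39 assignments
value 0: 21 assignments
So 86 of the 216 assignments meet the threshold.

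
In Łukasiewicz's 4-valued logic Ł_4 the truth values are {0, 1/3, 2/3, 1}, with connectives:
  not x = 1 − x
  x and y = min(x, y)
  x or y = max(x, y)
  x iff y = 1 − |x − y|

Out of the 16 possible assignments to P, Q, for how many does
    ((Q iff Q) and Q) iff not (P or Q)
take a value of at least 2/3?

P = 0, Q = 0 ↦ 0  <
P = 0, Q = 1/3 ↦ 2/3  ≥
P = 0, Q = 2/3 ↦ 2/3  ≥
P = 0, Q = 1 ↦ 0  <
P = 1/3, Q = 0 ↦ 1/3  <
P = 1/3, Q = 1/3 ↦ 2/3  ≥
P = 1/3, Q = 2/3 ↦ 2/3  ≥
P = 1/3, Q = 1 ↦ 0  <
P = 2/3, Q = 0 ↦ 2/3  ≥
P = 2/3, Q = 1/3 ↦ 1  ≥
P = 2/3, Q = 2/3 ↦ 2/3  ≥
P = 2/3, Q = 1 ↦ 0  <
P = 1, Q = 0 ↦ 1  ≥
P = 1, Q = 1/3 ↦ 2/3  ≥
P = 1, Q = 2/3 ↦ 1/3  <
P = 1, Q = 1 ↦ 0  <
So 9 of the 16 assignments meet the threshold.

9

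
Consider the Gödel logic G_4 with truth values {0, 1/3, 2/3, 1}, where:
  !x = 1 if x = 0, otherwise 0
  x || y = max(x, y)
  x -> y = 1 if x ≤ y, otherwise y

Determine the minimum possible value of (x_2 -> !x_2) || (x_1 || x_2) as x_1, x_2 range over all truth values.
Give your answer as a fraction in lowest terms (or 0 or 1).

Take x_1 = 0, x_2 = 1/3:
!x_2 = !1/3 = 0
x_2 -> !x_2 = 1/3 -> 0 = 0
x_1 || x_2 = 0 || 1/3 = 1/3
(x_2 -> !x_2) || (x_1 || x_2) = 0 || 1/3 = 1/3
No assignment yields a value below 1/3, so this is the minimum.

1/3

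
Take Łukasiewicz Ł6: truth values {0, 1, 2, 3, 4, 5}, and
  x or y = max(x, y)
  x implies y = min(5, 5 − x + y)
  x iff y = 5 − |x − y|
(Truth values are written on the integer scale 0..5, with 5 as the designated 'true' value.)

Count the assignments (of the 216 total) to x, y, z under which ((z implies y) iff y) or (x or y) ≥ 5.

91

value 5: 91 assignments (counts)
value 4: 61 assignments
value 3: 37 assignments
value 2: 19 assignments
value 1: 7 assignments
value 0: 1 assignment
So 91 of the 216 assignments meet the threshold.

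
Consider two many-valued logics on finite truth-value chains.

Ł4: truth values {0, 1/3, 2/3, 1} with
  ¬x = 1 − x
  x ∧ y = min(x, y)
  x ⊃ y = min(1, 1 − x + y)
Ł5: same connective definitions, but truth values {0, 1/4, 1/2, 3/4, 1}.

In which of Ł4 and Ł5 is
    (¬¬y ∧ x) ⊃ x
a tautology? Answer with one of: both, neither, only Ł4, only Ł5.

both

In Ł4: every assignment gives 1 — tautology.
In Ł5: every assignment gives 1 — tautology.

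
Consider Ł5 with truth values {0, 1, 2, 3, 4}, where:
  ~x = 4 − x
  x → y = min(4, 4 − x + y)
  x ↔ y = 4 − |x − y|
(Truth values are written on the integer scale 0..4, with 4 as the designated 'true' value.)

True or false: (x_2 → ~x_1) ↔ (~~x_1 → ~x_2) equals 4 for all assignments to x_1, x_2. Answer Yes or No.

Yes

At x_1 = 1, x_2 = 2, for instance:
~x_1 = ~1 = 3
x_2 → ~x_1 = 2 → 3 = 4
~~x_1 = ~3 = 1
~x_2 = ~2 = 2
~~x_1 → ~x_2 = 1 → 2 = 4
(x_2 → ~x_1) ↔ (~~x_1 → ~x_2) = 4 ↔ 4 = 4
and checking the remaining 24 assignments likewise gives ≥ 4 in every case.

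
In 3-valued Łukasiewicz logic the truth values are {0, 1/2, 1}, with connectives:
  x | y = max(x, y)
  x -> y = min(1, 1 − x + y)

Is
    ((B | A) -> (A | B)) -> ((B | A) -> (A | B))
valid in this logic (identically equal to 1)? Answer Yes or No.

Yes

A = 0, B = 0 ↦ 1
A = 0, B = 1/2 ↦ 1
A = 0, B = 1 ↦ 1
A = 1/2, B = 0 ↦ 1
A = 1/2, B = 1/2 ↦ 1
A = 1/2, B = 1 ↦ 1
A = 1, B = 0 ↦ 1
A = 1, B = 1/2 ↦ 1
A = 1, B = 1 ↦ 1
Every assignment gives a value ≥ 1.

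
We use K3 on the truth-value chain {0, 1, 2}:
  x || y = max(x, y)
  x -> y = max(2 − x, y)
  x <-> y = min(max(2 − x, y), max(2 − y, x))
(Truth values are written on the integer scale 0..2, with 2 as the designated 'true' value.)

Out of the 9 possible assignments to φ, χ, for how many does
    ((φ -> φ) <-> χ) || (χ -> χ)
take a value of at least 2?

6

φ = 0, χ = 0 ↦ 2  ≥
φ = 0, χ = 1 ↦ 1  <
φ = 0, χ = 2 ↦ 2  ≥
φ = 1, χ = 0 ↦ 2  ≥
φ = 1, χ = 1 ↦ 1  <
φ = 1, χ = 2 ↦ 2  ≥
φ = 2, χ = 0 ↦ 2  ≥
φ = 2, χ = 1 ↦ 1  <
φ = 2, χ = 2 ↦ 2  ≥
So 6 of the 9 assignments meet the threshold.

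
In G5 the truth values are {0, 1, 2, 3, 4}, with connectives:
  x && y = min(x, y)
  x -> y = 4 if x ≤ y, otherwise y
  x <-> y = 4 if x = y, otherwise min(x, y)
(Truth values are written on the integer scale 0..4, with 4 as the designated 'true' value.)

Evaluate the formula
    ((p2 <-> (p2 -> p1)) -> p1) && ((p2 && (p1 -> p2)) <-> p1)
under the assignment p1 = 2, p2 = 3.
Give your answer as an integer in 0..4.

2

p2 -> p1 = 3 -> 2 = 2
p2 <-> (p2 -> p1) = 3 <-> 2 = 2
(p2 <-> (p2 -> p1)) -> p1 = 2 -> 2 = 4
p1 -> p2 = 2 -> 3 = 4
p2 && (p1 -> p2) = 3 && 4 = 3
(p2 && (p1 -> p2)) <-> p1 = 3 <-> 2 = 2
((p2 <-> (p2 -> p1)) -> p1) && ((p2 && (p1 -> p2)) <-> p1) = 4 && 2 = 2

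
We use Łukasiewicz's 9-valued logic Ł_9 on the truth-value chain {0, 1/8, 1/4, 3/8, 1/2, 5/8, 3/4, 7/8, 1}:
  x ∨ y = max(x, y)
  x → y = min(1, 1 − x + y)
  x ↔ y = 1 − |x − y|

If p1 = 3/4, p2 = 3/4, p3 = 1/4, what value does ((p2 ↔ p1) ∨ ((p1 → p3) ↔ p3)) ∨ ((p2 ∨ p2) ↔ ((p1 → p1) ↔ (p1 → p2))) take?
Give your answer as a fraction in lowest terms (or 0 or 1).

p2 ↔ p1 = 3/4 ↔ 3/4 = 1
p1 → p3 = 3/4 → 1/4 = 1/2
(p1 → p3) ↔ p3 = 1/2 ↔ 1/4 = 3/4
(p2 ↔ p1) ∨ ((p1 → p3) ↔ p3) = 1 ∨ 3/4 = 1
p2 ∨ p2 = 3/4 ∨ 3/4 = 3/4
p1 → p1 = 3/4 → 3/4 = 1
p1 → p2 = 3/4 → 3/4 = 1
(p1 → p1) ↔ (p1 → p2) = 1 ↔ 1 = 1
(p2 ∨ p2) ↔ ((p1 → p1) ↔ (p1 → p2)) = 3/4 ↔ 1 = 3/4
((p2 ↔ p1) ∨ ((p1 → p3) ↔ p3)) ∨ ((p2 ∨ p2) ↔ ((p1 → p1) ↔ (p1 → p2))) = 1 ∨ 3/4 = 1

1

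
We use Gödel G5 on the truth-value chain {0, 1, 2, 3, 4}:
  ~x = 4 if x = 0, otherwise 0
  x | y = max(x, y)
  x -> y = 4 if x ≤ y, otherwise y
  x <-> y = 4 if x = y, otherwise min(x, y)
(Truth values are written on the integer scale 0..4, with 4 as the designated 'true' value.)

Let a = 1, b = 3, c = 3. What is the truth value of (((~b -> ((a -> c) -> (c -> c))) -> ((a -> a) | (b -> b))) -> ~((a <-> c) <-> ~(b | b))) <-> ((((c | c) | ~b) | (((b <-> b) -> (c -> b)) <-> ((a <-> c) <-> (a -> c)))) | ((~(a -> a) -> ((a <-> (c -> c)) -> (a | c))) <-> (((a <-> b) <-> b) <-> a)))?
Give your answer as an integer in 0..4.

4

~b = ~3 = 0
a -> c = 1 -> 3 = 4
c -> c = 3 -> 3 = 4
(a -> c) -> (c -> c) = 4 -> 4 = 4
~b -> ((a -> c) -> (c -> c)) = 0 -> 4 = 4
a -> a = 1 -> 1 = 4
b -> b = 3 -> 3 = 4
(a -> a) | (b -> b) = 4 | 4 = 4
(~b -> ((a -> c) -> (c -> c))) -> ((a -> a) | (b -> b)) = 4 -> 4 = 4
a <-> c = 1 <-> 3 = 1
b | b = 3 | 3 = 3
~(b | b) = ~3 = 0
(a <-> c) <-> ~(b | b) = 1 <-> 0 = 0
~((a <-> c) <-> ~(b | b)) = ~0 = 4
((~b -> ((a -> c) -> (c -> c))) -> ((a -> a) | (b -> b))) -> ~((a <-> c) <-> ~(b | b)) = 4 -> 4 = 4
c | c = 3 | 3 = 3
~b = ~3 = 0
(c | c) | ~b = 3 | 0 = 3
b <-> b = 3 <-> 3 = 4
c -> b = 3 -> 3 = 4
(b <-> b) -> (c -> b) = 4 -> 4 = 4
a <-> c = 1 <-> 3 = 1
a -> c = 1 -> 3 = 4
(a <-> c) <-> (a -> c) = 1 <-> 4 = 1
((b <-> b) -> (c -> b)) <-> ((a <-> c) <-> (a -> c)) = 4 <-> 1 = 1
((c | c) | ~b) | (((b <-> b) -> (c -> b)) <-> ((a <-> c) <-> (a -> c))) = 3 | 1 = 3
a -> a = 1 -> 1 = 4
~(a -> a) = ~4 = 0
c -> c = 3 -> 3 = 4
a <-> (c -> c) = 1 <-> 4 = 1
a | c = 1 | 3 = 3
(a <-> (c -> c)) -> (a | c) = 1 -> 3 = 4
~(a -> a) -> ((a <-> (c -> c)) -> (a | c)) = 0 -> 4 = 4
a <-> b = 1 <-> 3 = 1
(a <-> b) <-> b = 1 <-> 3 = 1
((a <-> b) <-> b) <-> a = 1 <-> 1 = 4
(~(a -> a) -> ((a <-> (c -> c)) -> (a | c))) <-> (((a <-> b) <-> b) <-> a) = 4 <-> 4 = 4
(((c | c) | ~b) | (((b <-> b) -> (c -> b)) <-> ((a <-> c) <-> (a -> c)))) | ((~(a -> a) -> ((a <-> (c -> c)) -> (a | c))) <-> (((a <-> b) <-> b) <-> a)) = 3 | 4 = 4
(((~b -> ((a -> c) -> (c -> c))) -> ((a -> a) | (b -> b))) -> ~((a <-> c) <-> ~(b | b))) <-> ((((c | c) | ~b) | (((b <-> b) -> (c -> b)) <-> ((a <-> c) <-> (a -> c)))) | ((~(a -> a) -> ((a <-> (c -> c)) -> (a | c))) <-> (((a <-> b) <-> b) <-> a))) = 4 <-> 4 = 4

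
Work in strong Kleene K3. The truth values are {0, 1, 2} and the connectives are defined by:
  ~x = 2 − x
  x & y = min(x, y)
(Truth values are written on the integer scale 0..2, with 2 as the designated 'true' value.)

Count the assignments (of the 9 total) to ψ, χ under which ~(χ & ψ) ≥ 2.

ψ = 0, χ = 0 ↦ 2  ≥
ψ = 0, χ = 1 ↦ 2  ≥
ψ = 0, χ = 2 ↦ 2  ≥
ψ = 1, χ = 0 ↦ 2  ≥
ψ = 1, χ = 1 ↦ 1  <
ψ = 1, χ = 2 ↦ 1  <
ψ = 2, χ = 0 ↦ 2  ≥
ψ = 2, χ = 1 ↦ 1  <
ψ = 2, χ = 2 ↦ 0  <
So 5 of the 9 assignments meet the threshold.

5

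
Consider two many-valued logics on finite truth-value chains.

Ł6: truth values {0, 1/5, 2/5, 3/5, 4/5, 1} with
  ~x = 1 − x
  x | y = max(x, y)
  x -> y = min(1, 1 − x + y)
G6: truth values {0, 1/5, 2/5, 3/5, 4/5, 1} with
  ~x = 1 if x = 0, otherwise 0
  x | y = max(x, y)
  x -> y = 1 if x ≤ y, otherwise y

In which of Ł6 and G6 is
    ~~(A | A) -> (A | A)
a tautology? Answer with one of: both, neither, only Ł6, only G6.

only Ł6

In Ł6: every assignment gives 1 — tautology.
In G6: at A = 1/5 the value is 1/5 — not a tautology.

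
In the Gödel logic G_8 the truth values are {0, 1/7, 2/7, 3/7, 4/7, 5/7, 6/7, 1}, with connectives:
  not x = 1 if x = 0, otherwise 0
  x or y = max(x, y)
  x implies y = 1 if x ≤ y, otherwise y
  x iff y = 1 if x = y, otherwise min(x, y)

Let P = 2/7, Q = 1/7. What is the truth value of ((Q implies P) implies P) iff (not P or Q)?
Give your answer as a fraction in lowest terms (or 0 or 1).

1/7

Q implies P = 1/7 implies 2/7 = 1
(Q implies P) implies P = 1 implies 2/7 = 2/7
not P = not 2/7 = 0
not P or Q = 0 or 1/7 = 1/7
((Q implies P) implies P) iff (not P or Q) = 2/7 iff 1/7 = 1/7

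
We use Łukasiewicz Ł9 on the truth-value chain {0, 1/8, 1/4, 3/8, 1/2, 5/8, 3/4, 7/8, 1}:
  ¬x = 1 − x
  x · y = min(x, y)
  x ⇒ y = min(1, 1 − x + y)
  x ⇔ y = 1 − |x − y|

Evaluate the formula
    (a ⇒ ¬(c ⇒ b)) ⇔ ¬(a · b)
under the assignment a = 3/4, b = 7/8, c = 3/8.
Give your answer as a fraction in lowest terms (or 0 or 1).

c ⇒ b = 3/8 ⇒ 7/8 = 1
¬(c ⇒ b) = ¬1 = 0
a ⇒ ¬(c ⇒ b) = 3/4 ⇒ 0 = 1/4
a · b = 3/4 · 7/8 = 3/4
¬(a · b) = ¬3/4 = 1/4
(a ⇒ ¬(c ⇒ b)) ⇔ ¬(a · b) = 1/4 ⇔ 1/4 = 1

1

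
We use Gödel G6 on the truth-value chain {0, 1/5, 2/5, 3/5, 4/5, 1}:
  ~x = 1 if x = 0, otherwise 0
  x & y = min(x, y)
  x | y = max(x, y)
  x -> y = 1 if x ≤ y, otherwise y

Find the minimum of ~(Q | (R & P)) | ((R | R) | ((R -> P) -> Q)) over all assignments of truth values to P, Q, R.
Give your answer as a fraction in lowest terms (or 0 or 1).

1/5

Take P = 0, Q = 1/5, R = 0:
R & P = 0 & 0 = 0
Q | (R & P) = 1/5 | 0 = 1/5
~(Q | (R & P)) = ~1/5 = 0
R | R = 0 | 0 = 0
R -> P = 0 -> 0 = 1
(R -> P) -> Q = 1 -> 1/5 = 1/5
(R | R) | ((R -> P) -> Q) = 0 | 1/5 = 1/5
~(Q | (R & P)) | ((R | R) | ((R -> P) -> Q)) = 0 | 1/5 = 1/5
No assignment yields a value below 1/5, so this is the minimum.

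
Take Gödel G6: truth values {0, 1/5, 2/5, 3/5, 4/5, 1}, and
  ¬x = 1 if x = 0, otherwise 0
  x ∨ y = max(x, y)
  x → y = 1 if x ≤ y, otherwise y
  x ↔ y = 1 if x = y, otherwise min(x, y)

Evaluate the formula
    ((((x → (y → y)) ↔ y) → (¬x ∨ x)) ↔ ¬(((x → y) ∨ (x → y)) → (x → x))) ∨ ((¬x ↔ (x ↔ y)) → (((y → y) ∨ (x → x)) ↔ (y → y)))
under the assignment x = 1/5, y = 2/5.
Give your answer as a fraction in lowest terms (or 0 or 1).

y → y = 2/5 → 2/5 = 1
x → (y → y) = 1/5 → 1 = 1
(x → (y → y)) ↔ y = 1 ↔ 2/5 = 2/5
¬x = ¬1/5 = 0
¬x ∨ x = 0 ∨ 1/5 = 1/5
((x → (y → y)) ↔ y) → (¬x ∨ x) = 2/5 → 1/5 = 1/5
x → y = 1/5 → 2/5 = 1
x → y = 1/5 → 2/5 = 1
(x → y) ∨ (x → y) = 1 ∨ 1 = 1
x → x = 1/5 → 1/5 = 1
((x → y) ∨ (x → y)) → (x → x) = 1 → 1 = 1
¬(((x → y) ∨ (x → y)) → (x → x)) = ¬1 = 0
(((x → (y → y)) ↔ y) → (¬x ∨ x)) ↔ ¬(((x → y) ∨ (x → y)) → (x → x)) = 1/5 ↔ 0 = 0
¬x = ¬1/5 = 0
x ↔ y = 1/5 ↔ 2/5 = 1/5
¬x ↔ (x ↔ y) = 0 ↔ 1/5 = 0
y → y = 2/5 → 2/5 = 1
x → x = 1/5 → 1/5 = 1
(y → y) ∨ (x → x) = 1 ∨ 1 = 1
y → y = 2/5 → 2/5 = 1
((y → y) ∨ (x → x)) ↔ (y → y) = 1 ↔ 1 = 1
(¬x ↔ (x ↔ y)) → (((y → y) ∨ (x → x)) ↔ (y → y)) = 0 → 1 = 1
((((x → (y → y)) ↔ y) → (¬x ∨ x)) ↔ ¬(((x → y) ∨ (x → y)) → (x → x))) ∨ ((¬x ↔ (x ↔ y)) → (((y → y) ∨ (x → x)) ↔ (y → y))) = 0 ∨ 1 = 1

1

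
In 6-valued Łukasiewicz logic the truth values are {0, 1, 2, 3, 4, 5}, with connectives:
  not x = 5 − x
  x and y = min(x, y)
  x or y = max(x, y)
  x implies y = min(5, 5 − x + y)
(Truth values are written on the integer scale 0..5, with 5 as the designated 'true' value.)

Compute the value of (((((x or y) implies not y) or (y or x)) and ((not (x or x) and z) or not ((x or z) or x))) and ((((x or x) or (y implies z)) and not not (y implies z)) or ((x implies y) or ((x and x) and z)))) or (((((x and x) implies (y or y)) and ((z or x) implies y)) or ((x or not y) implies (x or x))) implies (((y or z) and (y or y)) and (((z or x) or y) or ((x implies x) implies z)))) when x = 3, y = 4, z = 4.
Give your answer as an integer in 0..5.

4

x or y = 3 or 4 = 4
not y = not 4 = 1
(x or y) implies not y = 4 implies 1 = 2
y or x = 4 or 3 = 4
((x or y) implies not y) or (y or x) = 2 or 4 = 4
x or x = 3 or 3 = 3
not (x or x) = not 3 = 2
not (x or x) and z = 2 and 4 = 2
x or z = 3 or 4 = 4
(x or z) or x = 4 or 3 = 4
not ((x or z) or x) = not 4 = 1
(not (x or x) and z) or not ((x or z) or x) = 2 or 1 = 2
(((x or y) implies not y) or (y or x)) and ((not (x or x) and z) or not ((x or z) or x)) = 4 and 2 = 2
x or x = 3 or 3 = 3
y implies z = 4 implies 4 = 5
(x or x) or (y implies z) = 3 or 5 = 5
y implies z = 4 implies 4 = 5
not (y implies z) = not 5 = 0
not not (y implies z) = not 0 = 5
((x or x) or (y implies z)) and not not (y implies z) = 5 and 5 = 5
x implies y = 3 implies 4 = 5
x and x = 3 and 3 = 3
(x and x) and z = 3 and 4 = 3
(x implies y) or ((x and x) and z) = 5 or 3 = 5
(((x or x) or (y implies z)) and not not (y implies z)) or ((x implies y) or ((x and x) and z)) = 5 or 5 = 5
((((x or y) implies not y) or (y or x)) and ((not (x or x) and z) or not ((x or z) or x))) and ((((x or x) or (y implies z)) and not not (y implies z)) or ((x implies y) or ((x and x) and z))) = 2 and 5 = 2
x and x = 3 and 3 = 3
y or y = 4 or 4 = 4
(x and x) implies (y or y) = 3 implies 4 = 5
z or x = 4 or 3 = 4
(z or x) implies y = 4 implies 4 = 5
((x and x) implies (y or y)) and ((z or x) implies y) = 5 and 5 = 5
not y = not 4 = 1
x or not y = 3 or 1 = 3
x or x = 3 or 3 = 3
(x or not y) implies (x or x) = 3 implies 3 = 5
(((x and x) implies (y or y)) and ((z or x) implies y)) or ((x or not y) implies (x or x)) = 5 or 5 = 5
y or z = 4 or 4 = 4
y or y = 4 or 4 = 4
(y or z) and (y or y) = 4 and 4 = 4
z or x = 4 or 3 = 4
(z or x) or y = 4 or 4 = 4
x implies x = 3 implies 3 = 5
(x implies x) implies z = 5 implies 4 = 4
((z or x) or y) or ((x implies x) implies z) = 4 or 4 = 4
((y or z) and (y or y)) and (((z or x) or y) or ((x implies x) implies z)) = 4 and 4 = 4
((((x and x) implies (y or y)) and ((z or x) implies y)) or ((x or not y) implies (x or x))) implies (((y or z) and (y or y)) and (((z or x) or y) or ((x implies x) implies z))) = 5 implies 4 = 4
(((((x or y) implies not y) or (y or x)) and ((not (x or x) and z) or not ((x or z) or x))) and ((((x or x) or (y implies z)) and not not (y implies z)) or ((x implies y) or ((x and x) and z)))) or (((((x and x) implies (y or y)) and ((z or x) implies y)) or ((x or not y) implies (x or x))) implies (((y or z) and (y or y)) and (((z or x) or y) or ((x implies x) implies z)))) = 2 or 4 = 4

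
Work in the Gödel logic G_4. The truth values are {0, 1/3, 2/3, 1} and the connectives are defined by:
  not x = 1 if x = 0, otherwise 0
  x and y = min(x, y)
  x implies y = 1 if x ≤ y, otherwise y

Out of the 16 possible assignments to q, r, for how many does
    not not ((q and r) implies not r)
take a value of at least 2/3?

7

q = 0, r = 0 ↦ 1  ≥
q = 0, r = 1/3 ↦ 1  ≥
q = 0, r = 2/3 ↦ 1  ≥
q = 0, r = 1 ↦ 1  ≥
q = 1/3, r = 0 ↦ 1  ≥
q = 1/3, r = 1/3 ↦ 0  <
q = 1/3, r = 2/3 ↦ 0  <
q = 1/3, r = 1 ↦ 0  <
q = 2/3, r = 0 ↦ 1  ≥
q = 2/3, r = 1/3 ↦ 0  <
q = 2/3, r = 2/3 ↦ 0  <
q = 2/3, r = 1 ↦ 0  <
q = 1, r = 0 ↦ 1  ≥
q = 1, r = 1/3 ↦ 0  <
q = 1, r = 2/3 ↦ 0  <
q = 1, r = 1 ↦ 0  <
So 7 of the 16 assignments meet the threshold.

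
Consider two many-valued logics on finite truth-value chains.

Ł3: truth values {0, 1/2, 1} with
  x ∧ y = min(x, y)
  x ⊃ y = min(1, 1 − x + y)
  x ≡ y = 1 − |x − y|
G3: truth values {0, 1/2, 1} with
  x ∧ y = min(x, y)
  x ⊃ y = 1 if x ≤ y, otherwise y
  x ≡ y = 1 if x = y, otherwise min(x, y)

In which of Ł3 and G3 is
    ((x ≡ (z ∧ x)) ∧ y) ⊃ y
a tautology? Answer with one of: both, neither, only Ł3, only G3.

both

In Ł3: every assignment gives 1 — tautology.
In G3: every assignment gives 1 — tautology.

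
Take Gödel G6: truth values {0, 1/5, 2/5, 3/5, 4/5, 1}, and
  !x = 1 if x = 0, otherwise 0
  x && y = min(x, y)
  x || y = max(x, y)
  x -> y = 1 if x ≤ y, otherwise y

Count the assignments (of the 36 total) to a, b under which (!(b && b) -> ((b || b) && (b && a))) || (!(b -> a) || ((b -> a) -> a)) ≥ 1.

value 1: 31 assignments (counts)
value 4/5: 1 assignment
value 3/5: 1 assignment
value 2/5: 1 assignment
value 1/5: 1 assignment
value 0: 1 assignment
So 31 of the 36 assignments meet the threshold.

31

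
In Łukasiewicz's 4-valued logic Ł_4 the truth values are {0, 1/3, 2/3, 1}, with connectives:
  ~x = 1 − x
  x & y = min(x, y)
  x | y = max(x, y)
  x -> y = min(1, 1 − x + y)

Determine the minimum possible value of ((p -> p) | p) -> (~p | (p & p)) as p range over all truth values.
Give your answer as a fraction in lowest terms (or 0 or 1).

Take p = 1/3:
p -> p = 1/3 -> 1/3 = 1
(p -> p) | p = 1 | 1/3 = 1
~p = ~1/3 = 2/3
p & p = 1/3 & 1/3 = 1/3
~p | (p & p) = 2/3 | 1/3 = 2/3
((p -> p) | p) -> (~p | (p & p)) = 1 -> 2/3 = 2/3
No assignment yields a value below 2/3, so this is the minimum.

2/3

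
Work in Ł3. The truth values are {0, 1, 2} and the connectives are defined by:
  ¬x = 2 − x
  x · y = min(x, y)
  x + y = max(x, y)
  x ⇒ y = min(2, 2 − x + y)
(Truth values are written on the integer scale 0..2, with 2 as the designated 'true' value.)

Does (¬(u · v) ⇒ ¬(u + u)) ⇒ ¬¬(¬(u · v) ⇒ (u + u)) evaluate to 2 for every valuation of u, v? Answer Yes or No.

No

Counterexample: take u = 0, v = 0.
u · v = 0 · 0 = 0
¬(u · v) = ¬0 = 2
u + u = 0 + 0 = 0
¬(u + u) = ¬0 = 2
¬(u · v) ⇒ ¬(u + u) = 2 ⇒ 2 = 2
u · v = 0 · 0 = 0
¬(u · v) = ¬0 = 2
u + u = 0 + 0 = 0
¬(u · v) ⇒ (u + u) = 2 ⇒ 0 = 0
¬(¬(u · v) ⇒ (u + u)) = ¬0 = 2
¬¬(¬(u · v) ⇒ (u + u)) = ¬2 = 0
(¬(u · v) ⇒ ¬(u + u)) ⇒ ¬¬(¬(u · v) ⇒ (u + u)) = 2 ⇒ 0 = 0
This gives 0 ≠ 2.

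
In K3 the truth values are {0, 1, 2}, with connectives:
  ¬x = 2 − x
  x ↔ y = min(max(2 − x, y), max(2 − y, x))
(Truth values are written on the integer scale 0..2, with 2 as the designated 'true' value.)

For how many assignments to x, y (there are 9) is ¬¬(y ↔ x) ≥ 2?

2

x = 0, y = 0 ↦ 2  ≥
x = 0, y = 1 ↦ 1  <
x = 0, y = 2 ↦ 0  <
x = 1, y = 0 ↦ 1  <
x = 1, y = 1 ↦ 1  <
x = 1, y = 2 ↦ 1  <
x = 2, y = 0 ↦ 0  <
x = 2, y = 1 ↦ 1  <
x = 2, y = 2 ↦ 2  ≥
So 2 of the 9 assignments meet the threshold.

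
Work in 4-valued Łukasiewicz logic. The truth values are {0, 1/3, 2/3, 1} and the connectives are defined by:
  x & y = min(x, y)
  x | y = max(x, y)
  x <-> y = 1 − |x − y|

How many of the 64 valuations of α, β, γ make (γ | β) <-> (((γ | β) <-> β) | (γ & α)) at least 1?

value 1: 25 assignments (counts)
value 2/3: 23 assignments
value 1/3: 11 assignments
value 0: 5 assignments
So 25 of the 64 assignments meet the threshold.

25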